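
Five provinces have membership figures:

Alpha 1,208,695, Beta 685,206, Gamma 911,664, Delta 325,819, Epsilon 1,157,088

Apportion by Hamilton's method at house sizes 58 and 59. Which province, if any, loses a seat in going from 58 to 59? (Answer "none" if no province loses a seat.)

Delta

At 58 seats: Alpha 16, Beta 9, Gamma 12, Delta 5, Epsilon 16.
At 59 seats: Alpha 17, Beta 9, Gamma 13, Delta 4, Epsilon 16.
Delta drops from 5 to 4.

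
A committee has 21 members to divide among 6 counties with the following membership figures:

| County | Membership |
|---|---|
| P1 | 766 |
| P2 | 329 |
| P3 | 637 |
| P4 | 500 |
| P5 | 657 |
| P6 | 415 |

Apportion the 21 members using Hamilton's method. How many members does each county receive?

P1 5, P2 2, P3 4, P4 3, P5 4, P6 3

Standard divisor: 3304 ÷ 21 ≈ 157.333.
Standard quotas: P1 4.869, P2 2.091, P3 4.049, P4 3.178, P5 4.176, P6 2.638.
Lower quotas: P1 4, P2 2, P3 4, P4 3, P5 4, P6 2 (sum 19, leaving 2 seats).
Remainders in descending order: P1 0.869, P6 0.638, P4 0.178, P5 0.176, P2 0.091, P3 0.049.
The surplus seats go to P1, P6.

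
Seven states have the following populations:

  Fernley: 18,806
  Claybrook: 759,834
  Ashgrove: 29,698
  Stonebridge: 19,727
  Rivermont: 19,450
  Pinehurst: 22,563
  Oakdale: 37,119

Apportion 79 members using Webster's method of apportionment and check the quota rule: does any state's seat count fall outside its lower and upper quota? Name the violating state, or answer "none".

Claybrook

Standard quotas: Fernley 1.638, Claybrook 66.167, Ashgrove 2.586, Stonebridge 1.718, Rivermont 1.694, Pinehurst 1.965, Oakdale 3.232.
Webster allocation: Fernley 2, Claybrook 65, Ashgrove 3, Stonebridge 2, Rivermont 2, Pinehurst 2, Oakdale 3.
Claybrook has quota 66.167 (lower 66, upper 67) but receives 65 — outside the quota interval.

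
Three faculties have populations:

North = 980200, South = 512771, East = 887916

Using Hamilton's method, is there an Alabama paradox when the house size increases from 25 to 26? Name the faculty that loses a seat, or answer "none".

At 25 seats: North 10, South 6, East 9.
At 26 seats: North 11, South 5, East 10.
South drops from 6 to 5.

South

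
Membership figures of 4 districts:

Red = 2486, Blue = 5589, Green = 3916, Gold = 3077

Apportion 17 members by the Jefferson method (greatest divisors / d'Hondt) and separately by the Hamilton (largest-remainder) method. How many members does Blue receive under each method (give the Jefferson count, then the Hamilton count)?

7 and 6

Jefferson: Red 3, Blue 7, Green 4, Gold 3.
Hamilton: Red 3, Blue 6, Green 4, Gold 4.
Blue gets 7 under Jefferson and 6 under Hamilton.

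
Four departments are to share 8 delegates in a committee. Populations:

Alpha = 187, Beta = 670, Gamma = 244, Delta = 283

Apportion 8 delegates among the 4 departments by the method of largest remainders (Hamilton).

Alpha=1, Beta=4, Gamma=1, Delta=2

Total 1384; standard divisor 1384/8 = 173.
Standard quotas: Alpha 1.081, Beta 3.873, Gamma 1.410, Delta 1.636.
Lower quotas: Alpha 1, Beta 3, Gamma 1, Delta 1 (sum 6, leaving 2 seats).
Remainders in descending order: Beta 0.873, Delta 0.636, Gamma 0.410, Alpha 0.081.
The surplus seats go to Beta, Delta.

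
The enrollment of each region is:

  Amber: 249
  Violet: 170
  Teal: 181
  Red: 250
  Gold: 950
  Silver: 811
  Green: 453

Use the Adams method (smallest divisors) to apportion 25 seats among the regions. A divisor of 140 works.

With modified divisor 140: modified quotas Amber 1.779, Violet 1.214, Teal 1.293, Red 1.786, Gold 6.786, Silver 5.793, Green 3.236.
Rounding up: Amber 2, Violet 2, Teal 2, Red 2, Gold 7, Silver 6, Green 4 (total 25).

Amber=2; Violet=2; Teal=2; Red=2; Gold=7; Silver=6; Green=4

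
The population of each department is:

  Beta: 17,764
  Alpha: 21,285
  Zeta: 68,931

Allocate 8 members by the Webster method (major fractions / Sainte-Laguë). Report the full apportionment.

Beta 1, Alpha 2, Zeta 5

Standard divisor 107980/8 ≈ 13497.5; standard quotas: Beta 1.316, Alpha 1.577, Zeta 5.107.
Rounding to the nearest integer gives Beta 1, Alpha 2, Zeta 5 — total 8, matching the house size, so no adjustment is needed.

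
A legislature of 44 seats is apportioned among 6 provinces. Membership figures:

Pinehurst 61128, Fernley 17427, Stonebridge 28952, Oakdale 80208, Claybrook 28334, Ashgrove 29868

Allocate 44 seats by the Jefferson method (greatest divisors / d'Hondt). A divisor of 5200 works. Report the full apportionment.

With modified divisor 5200: modified quotas Pinehurst 11.755, Fernley 3.351, Stonebridge 5.568, Oakdale 15.425, Claybrook 5.449, Ashgrove 5.744.
Rounding down: Pinehurst 11, Fernley 3, Stonebridge 5, Oakdale 15, Claybrook 5, Ashgrove 5 (total 44).

Pinehurst=11, Fernley=3, Stonebridge=5, Oakdale=15, Claybrook=5, Ashgrove=5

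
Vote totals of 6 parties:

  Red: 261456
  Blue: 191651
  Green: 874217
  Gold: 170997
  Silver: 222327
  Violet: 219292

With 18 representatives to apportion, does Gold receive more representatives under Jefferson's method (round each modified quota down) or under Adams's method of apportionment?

Jefferson: Red 2, Blue 2, Green 9, Gold 1, Silver 2, Violet 2.
Adams: Red 3, Blue 2, Green 7, Gold 2, Silver 2, Violet 2.
Gold gets 1 under Jefferson and 2 under Adams.

Adams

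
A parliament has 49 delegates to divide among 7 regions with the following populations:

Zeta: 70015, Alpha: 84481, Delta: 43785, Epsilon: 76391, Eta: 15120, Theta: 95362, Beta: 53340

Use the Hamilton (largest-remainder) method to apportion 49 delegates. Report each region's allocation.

Zeta 8, Alpha 9, Delta 5, Epsilon 8, Eta 2, Theta 11, Beta 6

Total 438494; standard divisor 438494/49 ≈ 8948.857.
Standard quotas: Zeta 7.8239, Alpha 9.4404, Delta 4.8928, Epsilon 8.5364, Eta 1.6896, Theta 10.6563, Beta 5.9605.
Lower quotas: Zeta 7, Alpha 9, Delta 4, Epsilon 8, Eta 1, Theta 10, Beta 5 (sum 44, leaving 5 seats).
Remainders in descending order: Beta 0.9605, Delta 0.8928, Zeta 0.8239, Eta 0.6896, Theta 0.6563, Epsilon 0.5364, Alpha 0.4404.
The surplus seats go to Beta, Delta, Zeta, Eta, Theta.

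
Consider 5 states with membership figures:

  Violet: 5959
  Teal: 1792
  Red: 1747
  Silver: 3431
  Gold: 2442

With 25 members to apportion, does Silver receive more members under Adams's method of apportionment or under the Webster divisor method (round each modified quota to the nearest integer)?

Adams

Adams: Violet 9, Teal 3, Red 3, Silver 6, Gold 4.
Webster: Violet 10, Teal 3, Red 3, Silver 5, Gold 4.
Silver gets 6 under Adams and 5 under Webster.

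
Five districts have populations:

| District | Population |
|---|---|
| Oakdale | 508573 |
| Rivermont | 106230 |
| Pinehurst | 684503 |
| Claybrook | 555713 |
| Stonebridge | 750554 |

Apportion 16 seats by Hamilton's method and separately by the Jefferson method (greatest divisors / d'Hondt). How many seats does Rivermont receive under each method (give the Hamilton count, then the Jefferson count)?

Hamilton: Oakdale 3, Rivermont 1, Pinehurst 4, Claybrook 3, Stonebridge 5.
Jefferson: Oakdale 3, Rivermont 0, Pinehurst 4, Claybrook 4, Stonebridge 5.
Rivermont gets 1 under Hamilton and 0 under Jefferson.

1 and 0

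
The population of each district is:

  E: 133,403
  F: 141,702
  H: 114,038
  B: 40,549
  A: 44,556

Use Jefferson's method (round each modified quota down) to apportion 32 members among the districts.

E 9, F 10, H 8, B 2, A 3

Standard divisor 474248/32 ≈ 14820.25; standard quotas: E 9.001, F 9.561, H 7.695, B 2.736, A 3.006.
Rounding down gives 9, 9, 7, 2, 3 = 30 seats, so the divisor must be adjusted.
With modified divisor 13800: modified quotas E 9.667, F 10.268, H 8.264, B 2.938, A 3.229.
Rounding down: E 9, F 10, H 8, B 2, A 3 (total 32).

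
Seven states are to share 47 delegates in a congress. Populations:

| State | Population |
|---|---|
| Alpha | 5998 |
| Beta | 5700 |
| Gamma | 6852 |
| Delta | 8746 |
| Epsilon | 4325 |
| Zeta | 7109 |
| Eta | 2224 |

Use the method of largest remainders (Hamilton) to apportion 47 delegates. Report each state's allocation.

Alpha 7; Beta 6; Gamma 8; Delta 10; Epsilon 5; Zeta 8; Eta 3

The standard divisor is 40954/47 ≈ 871.362.
Standard quotas: Alpha 6.8835, Beta 6.5415, Gamma 7.8636, Delta 10.0372, Epsilon 4.9635, Zeta 8.1585, Eta 2.5523.
Lower quotas: Alpha 6, Beta 6, Gamma 7, Delta 10, Epsilon 4, Zeta 8, Eta 2 (sum 43, leaving 4 seats).
Remainders in descending order: Epsilon 0.9635, Alpha 0.8835, Gamma 0.8636, Eta 0.5523, Beta 0.5415, Zeta 0.1585, Delta 0.0372.
Largest remainders: Epsilon, Alpha, Gamma, Eta receive the extra seats.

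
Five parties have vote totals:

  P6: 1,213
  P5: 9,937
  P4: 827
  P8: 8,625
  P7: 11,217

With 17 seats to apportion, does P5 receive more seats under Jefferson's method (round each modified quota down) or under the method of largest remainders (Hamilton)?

Jefferson

Jefferson: P6 0, P5 6, P4 0, P8 5, P7 6.
Hamilton: P6 1, P5 5, P4 0, P8 5, P7 6.
P5 gets 6 under Jefferson and 5 under Hamilton.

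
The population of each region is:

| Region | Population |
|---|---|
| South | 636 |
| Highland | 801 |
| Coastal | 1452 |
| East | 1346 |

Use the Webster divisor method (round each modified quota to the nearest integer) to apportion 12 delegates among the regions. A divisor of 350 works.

South=2; Highland=2; Coastal=4; East=4

With modified divisor 350: modified quotas South 1.817, Highland 2.289, Coastal 4.149, East 3.846.
Rounding to the nearest integer: South 2, Highland 2, Coastal 4, East 4 (total 12).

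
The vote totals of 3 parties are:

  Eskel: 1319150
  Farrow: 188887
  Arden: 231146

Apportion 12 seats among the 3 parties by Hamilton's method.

Eskel 9, Farrow 1, Arden 2

The standard divisor is 1739183/12 ≈ 144931.917.
Standard quotas: Eskel 9.1019, Farrow 1.3033, Arden 1.5949.
Lower quotas: Eskel 9, Farrow 1, Arden 1 (sum 11, leaving 1 seat).
Remainders in descending order: Arden 0.5949, Farrow 0.3033, Eskel 0.1019.
Largest remainder: Arden receives the extra seat.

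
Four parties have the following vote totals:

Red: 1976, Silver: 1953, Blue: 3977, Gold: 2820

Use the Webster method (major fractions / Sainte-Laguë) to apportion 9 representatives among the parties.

Standard divisor 10726/9 ≈ 1191.778; standard quotas: Red 1.658, Silver 1.639, Blue 3.337, Gold 2.366.
Rounding to the nearest integer gives Red 2, Silver 2, Blue 3, Gold 2 — total 9, matching the house size, so no adjustment is needed.

Red 2, Silver 2, Blue 3, Gold 2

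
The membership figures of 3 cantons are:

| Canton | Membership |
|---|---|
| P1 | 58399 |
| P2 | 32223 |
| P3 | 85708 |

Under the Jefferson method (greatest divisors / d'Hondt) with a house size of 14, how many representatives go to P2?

Standard divisor 176330/14 ≈ 12595; standard quotas: P1 4.637, P2 2.558, P3 6.805.
Rounding down gives 4, 2, 6 = 12 seats, so the divisor must be adjusted.
With modified divisor 11200: modified quotas P1 5.214, P2 2.877, P3 7.652.
Rounding down: P1 5, P2 2, P3 7 (total 14).
P2 receives 2.

2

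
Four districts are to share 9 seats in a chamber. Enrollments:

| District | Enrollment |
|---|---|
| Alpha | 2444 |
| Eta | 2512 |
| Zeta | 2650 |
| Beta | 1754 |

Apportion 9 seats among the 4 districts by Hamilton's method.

Alpha 2; Eta 2; Zeta 3; Beta 2

The standard divisor is 9360/9 = 1040.
Standard quotas: Alpha 2.350, Eta 2.415, Zeta 2.548, Beta 1.687.
Lower quotas: Alpha 2, Eta 2, Zeta 2, Beta 1 (sum 7, leaving 2 seats).
Remainders in descending order: Beta 0.687, Zeta 0.548, Eta 0.415, Alpha 0.350.
Largest remainders: Beta, Zeta receive the extra seats.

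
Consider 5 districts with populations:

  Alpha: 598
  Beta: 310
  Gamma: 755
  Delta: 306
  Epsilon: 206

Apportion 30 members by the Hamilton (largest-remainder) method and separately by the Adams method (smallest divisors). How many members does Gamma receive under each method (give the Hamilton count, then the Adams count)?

11 and 10

Hamilton: Alpha 8, Beta 4, Gamma 11, Delta 4, Epsilon 3.
Adams: Alpha 8, Beta 5, Gamma 10, Delta 4, Epsilon 3.
Gamma gets 11 under Hamilton and 10 under Adams.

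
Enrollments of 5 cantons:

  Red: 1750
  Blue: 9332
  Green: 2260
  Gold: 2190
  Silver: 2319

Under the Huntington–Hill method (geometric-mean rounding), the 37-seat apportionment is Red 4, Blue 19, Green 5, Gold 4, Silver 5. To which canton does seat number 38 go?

Priority for the next seat is population ÷ (√(s·(s+1))).
Priorities: Red 391.312, Blue 478.721, Green 412.618, Gold 489.699, Silver 423.390.
Highest priority: Gold.

Gold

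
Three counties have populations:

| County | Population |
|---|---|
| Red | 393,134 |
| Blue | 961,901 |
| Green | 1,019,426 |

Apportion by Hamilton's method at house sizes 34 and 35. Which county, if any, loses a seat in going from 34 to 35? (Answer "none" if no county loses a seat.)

none

At 34 seats: Red 6, Blue 14, Green 14.
At 35 seats: Red 6, Blue 14, Green 15.
No county's allocation decreased.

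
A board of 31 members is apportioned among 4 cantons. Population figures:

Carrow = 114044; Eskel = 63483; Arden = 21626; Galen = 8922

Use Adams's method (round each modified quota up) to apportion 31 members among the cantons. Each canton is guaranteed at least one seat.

Carrow=16, Eskel=9, Arden=4, Galen=2

Standard divisor 208075/31 ≈ 6712.097; standard quotas: Carrow 16.991, Eskel 9.458, Arden 3.222, Galen 1.329.
Rounding up gives 17, 10, 4, 2 = 33 seats, so the divisor must be adjusted.
With modified divisor 7152.02: modified quotas Carrow 15.946, Eskel 8.876, Arden 3.024, Galen 1.247.
Rounding up: Carrow 16, Eskel 9, Arden 4, Galen 2 (total 31).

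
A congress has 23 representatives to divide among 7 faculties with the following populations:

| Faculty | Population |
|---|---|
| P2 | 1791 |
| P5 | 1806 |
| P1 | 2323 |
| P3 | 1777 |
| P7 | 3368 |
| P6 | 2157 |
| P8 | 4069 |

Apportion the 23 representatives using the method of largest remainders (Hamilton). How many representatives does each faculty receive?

Total 17291; standard divisor 17291/23 ≈ 751.783.
Standard quotas: P2 2.382, P5 2.402, P1 3.090, P3 2.364, P7 4.480, P6 2.869, P8 5.412.
Lower quotas: P2 2, P5 2, P1 3, P3 2, P7 4, P6 2, P8 5 (sum 20, leaving 3 seats).
Remainders in descending order: P6 0.869, P7 0.480, P8 0.412, P5 0.402, P2 0.382, P3 0.364, P1 0.090.
Largest remainders: P6, P7, P8 receive the extra seats.

P2 2; P5 2; P1 3; P3 2; P7 5; P6 3; P8 6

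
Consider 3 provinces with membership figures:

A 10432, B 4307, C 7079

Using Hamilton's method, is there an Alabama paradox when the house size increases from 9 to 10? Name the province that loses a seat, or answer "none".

At 9 seats: A 4, B 2, C 3.
At 10 seats: A 5, B 2, C 3.
No province's allocation decreased.

none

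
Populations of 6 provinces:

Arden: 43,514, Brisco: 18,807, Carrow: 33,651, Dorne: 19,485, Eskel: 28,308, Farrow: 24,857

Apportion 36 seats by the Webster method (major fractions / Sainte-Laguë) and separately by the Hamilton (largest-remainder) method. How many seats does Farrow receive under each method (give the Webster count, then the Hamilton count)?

5 and 6

Webster: Arden 10, Brisco 4, Carrow 7, Dorne 4, Eskel 6, Farrow 5.
Hamilton: Arden 9, Brisco 4, Carrow 7, Dorne 4, Eskel 6, Farrow 6.
Farrow gets 5 under Webster and 6 under Hamilton.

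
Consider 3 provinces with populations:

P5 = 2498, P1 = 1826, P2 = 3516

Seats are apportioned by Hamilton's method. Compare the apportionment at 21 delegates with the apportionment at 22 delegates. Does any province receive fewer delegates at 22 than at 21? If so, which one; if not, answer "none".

none

At 21 seats: P5 7, P1 5, P2 9.
At 22 seats: P5 7, P1 5, P2 10.
No province's allocation decreased.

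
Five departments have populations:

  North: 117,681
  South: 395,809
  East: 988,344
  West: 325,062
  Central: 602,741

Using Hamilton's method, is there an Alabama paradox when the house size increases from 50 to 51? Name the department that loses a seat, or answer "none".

North

At 50 seats: North 3, South 8, East 20, West 7, Central 12.
At 51 seats: North 2, South 8, East 21, West 7, Central 13.
North drops from 3 to 2.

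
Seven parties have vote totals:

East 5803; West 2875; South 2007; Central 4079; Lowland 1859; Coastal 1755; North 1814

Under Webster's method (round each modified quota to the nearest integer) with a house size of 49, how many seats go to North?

Standard divisor 20192/49 ≈ 412.082; standard quotas: East 14.082, West 6.977, South 4.870, Central 9.899, Lowland 4.511, Coastal 4.259, North 4.402.
Rounding to the nearest integer gives East 14, West 7, South 5, Central 10, Lowland 5, Coastal 4, North 4 — total 49, matching the house size, so no adjustment is needed.
North receives 4.

4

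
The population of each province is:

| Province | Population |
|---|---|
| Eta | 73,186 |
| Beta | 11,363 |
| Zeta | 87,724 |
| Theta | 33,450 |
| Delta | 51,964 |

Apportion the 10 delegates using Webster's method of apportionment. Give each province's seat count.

Eta 3, Beta 0, Zeta 4, Theta 1, Delta 2

Standard divisor 257687/10 ≈ 25768.7; standard quotas: Eta 2.840, Beta 0.441, Zeta 3.404, Theta 1.298, Delta 2.017.
Rounding to the nearest integer gives 3, 0, 3, 1, 2 = 9 seats, so the divisor must be adjusted.
With modified divisor 23900: modified quotas Eta 3.062, Beta 0.475, Zeta 3.670, Theta 1.400, Delta 2.174.
Rounding to the nearest integer: Eta 3, Beta 0, Zeta 4, Theta 1, Delta 2 (total 10).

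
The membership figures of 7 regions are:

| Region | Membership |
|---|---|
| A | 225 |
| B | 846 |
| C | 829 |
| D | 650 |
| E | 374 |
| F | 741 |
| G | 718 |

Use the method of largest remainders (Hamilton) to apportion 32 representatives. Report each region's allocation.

A=2, B=6, C=6, D=5, E=3, F=5, G=5

Total 4383; standard divisor 4383/32 ≈ 136.969.
Standard quotas: A 1.643, B 6.177, C 6.052, D 4.746, E 2.731, F 5.410, G 5.242.
Lower quotas: A 1, B 6, C 6, D 4, E 2, F 5, G 5 (sum 29, leaving 3 seats).
Remainders in descending order: D 0.746, E 0.731, A 0.643, F 0.410, G 0.242, B 0.177, C 0.052.
The surplus seats go to D, E, A.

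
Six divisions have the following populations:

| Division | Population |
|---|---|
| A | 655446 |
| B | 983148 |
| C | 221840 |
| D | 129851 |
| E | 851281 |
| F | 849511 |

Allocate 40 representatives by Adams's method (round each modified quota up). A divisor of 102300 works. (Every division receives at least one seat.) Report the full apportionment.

With modified divisor 102300: modified quotas A 6.407, B 9.610, C 2.169, D 1.269, E 8.321, F 8.304.
Rounding up: A 7, B 10, C 3, D 2, E 9, F 9 (total 40).

A 7, B 10, C 3, D 2, E 9, F 9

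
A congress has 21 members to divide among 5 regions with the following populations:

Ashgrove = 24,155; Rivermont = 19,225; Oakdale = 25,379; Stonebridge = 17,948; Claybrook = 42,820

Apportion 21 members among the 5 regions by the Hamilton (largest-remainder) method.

Standard divisor: 129527 ÷ 21 ≈ 6167.952.
Standard quotas: Ashgrove 3.9162, Rivermont 3.1169, Oakdale 4.1147, Stonebridge 2.9099, Claybrook 6.9423.
Lower quotas: Ashgrove 3, Rivermont 3, Oakdale 4, Stonebridge 2, Claybrook 6 (sum 18, leaving 3 seats).
Remainders in descending order: Claybrook 0.9423, Ashgrove 0.9162, Stonebridge 0.9099, Rivermont 0.1169, Oakdale 0.1147.
Largest remainders: Claybrook, Ashgrove, Stonebridge receive the extra seats.

Ashgrove 4, Rivermont 3, Oakdale 4, Stonebridge 3, Claybrook 7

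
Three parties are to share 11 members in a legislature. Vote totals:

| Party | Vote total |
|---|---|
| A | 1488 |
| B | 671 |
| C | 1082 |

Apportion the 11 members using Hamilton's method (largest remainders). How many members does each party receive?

A: 5, B: 2, C: 4

The standard divisor is 3241/11 ≈ 294.636.
Standard quotas: A 5.050, B 2.277, C 3.672.
Lower quotas: A 5, B 2, C 3 (sum 10, leaving 1 seat).
Remainders in descending order: C 0.672, B 0.277, A 0.050.
The surplus seat goes to C.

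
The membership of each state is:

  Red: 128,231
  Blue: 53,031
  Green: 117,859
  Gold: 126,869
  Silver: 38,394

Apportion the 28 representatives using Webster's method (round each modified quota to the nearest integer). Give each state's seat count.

Red=8, Blue=3, Green=7, Gold=8, Silver=2

Standard divisor 464384/28 ≈ 16585.143; standard quotas: Red 7.732, Blue 3.198, Green 7.106, Gold 7.650, Silver 2.315.
Rounding to the nearest integer gives Red 8, Blue 3, Green 7, Gold 8, Silver 2 — total 28, matching the house size, so no adjustment is needed.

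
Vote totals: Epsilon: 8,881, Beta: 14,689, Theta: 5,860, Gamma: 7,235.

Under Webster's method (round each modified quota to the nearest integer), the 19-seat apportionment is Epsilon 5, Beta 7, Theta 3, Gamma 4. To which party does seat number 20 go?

Beta

Priority for the next seat is population ÷ (current seats + 0.5).
Priorities: Epsilon 1614.727, Beta 1958.533, Theta 1674.286, Gamma 1607.778.
Highest priority: Beta.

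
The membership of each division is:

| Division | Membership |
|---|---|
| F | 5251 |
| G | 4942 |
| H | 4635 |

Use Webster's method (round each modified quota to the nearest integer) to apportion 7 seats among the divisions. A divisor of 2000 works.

With modified divisor 2000: modified quotas F 2.626, G 2.471, H 2.317.
Rounding to the nearest integer: F 3, G 2, H 2 (total 7).

F: 3, G: 2, H: 2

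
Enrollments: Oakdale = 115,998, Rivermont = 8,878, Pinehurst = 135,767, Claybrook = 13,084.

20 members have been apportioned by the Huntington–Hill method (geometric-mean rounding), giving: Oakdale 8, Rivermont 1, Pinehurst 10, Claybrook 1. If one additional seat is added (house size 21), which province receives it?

Oakdale

Priority for the next seat is population ÷ (√(s·(s+1))).
Priorities: Oakdale 13670.495, Rivermont 6277.694, Pinehurst 12944.876, Claybrook 9251.785.
Highest priority: Oakdale.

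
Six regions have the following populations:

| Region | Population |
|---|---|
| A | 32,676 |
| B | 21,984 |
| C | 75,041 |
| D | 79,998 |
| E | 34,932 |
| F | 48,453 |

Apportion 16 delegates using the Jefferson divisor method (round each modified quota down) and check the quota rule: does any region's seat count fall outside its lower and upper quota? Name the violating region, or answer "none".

Standard quotas: A 1.784, B 1.200, C 4.097, D 4.367, E 1.907, F 2.645.
Jefferson allocation: A 2, B 1, C 4, D 4, E 2, F 3.
Every allocation lies between the lower and upper quota.

none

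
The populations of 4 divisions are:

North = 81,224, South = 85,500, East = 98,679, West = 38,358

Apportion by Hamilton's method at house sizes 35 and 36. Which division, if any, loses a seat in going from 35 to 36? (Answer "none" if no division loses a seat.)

At 35 seats: North 9, South 10, East 11, West 5.
At 36 seats: North 10, South 10, East 12, West 4.
West drops from 5 to 4.

West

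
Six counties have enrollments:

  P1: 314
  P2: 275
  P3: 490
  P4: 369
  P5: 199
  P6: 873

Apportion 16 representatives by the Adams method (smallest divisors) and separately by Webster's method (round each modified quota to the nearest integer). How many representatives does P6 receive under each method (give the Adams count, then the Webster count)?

5 and 6

Adams: P1 2, P2 2, P3 3, P4 2, P5 2, P6 5.
Webster: P1 2, P2 2, P3 3, P4 2, P5 1, P6 6.
P6 gets 5 under Adams and 6 under Webster.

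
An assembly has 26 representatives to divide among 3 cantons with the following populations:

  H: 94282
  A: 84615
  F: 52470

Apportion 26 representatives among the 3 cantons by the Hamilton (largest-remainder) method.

Standard divisor: 231367 ÷ 26 ≈ 8898.731.
Standard quotas: H 10.5950, A 9.5087, F 5.8963.
Lower quotas: H 10, A 9, F 5 (sum 24, leaving 2 seats).
Remainders in descending order: F 0.8963, H 0.5950, A 0.5087.
The surplus seats go to F, H.

H: 11, A: 9, F: 6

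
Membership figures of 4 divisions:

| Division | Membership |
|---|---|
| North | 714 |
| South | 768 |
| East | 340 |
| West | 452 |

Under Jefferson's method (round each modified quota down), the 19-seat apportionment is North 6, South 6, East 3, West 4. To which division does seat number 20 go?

Priority for the next seat is population ÷ (current seats + 1).
Priorities: North 102.000, South 109.714, East 85.000, West 90.400.
Highest priority: South.

South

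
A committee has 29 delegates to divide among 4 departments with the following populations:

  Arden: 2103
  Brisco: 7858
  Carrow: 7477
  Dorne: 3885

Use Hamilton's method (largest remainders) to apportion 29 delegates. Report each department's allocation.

Arden 3, Brisco 11, Carrow 10, Dorne 5

Total 21323; standard divisor 21323/29 ≈ 735.276.
Standard quotas: Arden 2.8602, Brisco 10.6871, Carrow 10.1690, Dorne 5.2837.
Lower quotas: Arden 2, Brisco 10, Carrow 10, Dorne 5 (sum 27, leaving 2 seats).
Remainders in descending order: Arden 0.8602, Brisco 0.6871, Dorne 0.2837, Carrow 0.1690.
Largest remainders: Arden, Brisco receive the extra seats.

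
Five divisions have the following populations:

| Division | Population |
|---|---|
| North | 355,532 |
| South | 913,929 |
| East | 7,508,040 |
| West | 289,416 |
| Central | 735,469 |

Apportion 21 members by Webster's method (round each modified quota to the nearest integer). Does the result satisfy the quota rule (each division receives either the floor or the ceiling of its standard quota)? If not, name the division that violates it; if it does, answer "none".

East

Standard quotas: North 0.762, South 1.958, East 16.085, West 0.620, Central 1.576.
Webster allocation: North 1, South 2, East 15, West 1, Central 2.
East has quota 16.085 (lower 16, upper 17) but receives 15 — outside the quota interval.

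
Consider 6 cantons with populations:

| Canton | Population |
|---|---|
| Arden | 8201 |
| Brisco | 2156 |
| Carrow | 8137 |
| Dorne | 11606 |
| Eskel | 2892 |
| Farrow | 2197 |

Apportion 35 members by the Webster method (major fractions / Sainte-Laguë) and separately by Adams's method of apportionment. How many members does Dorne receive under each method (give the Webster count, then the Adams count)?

Webster: Arden 8, Brisco 2, Carrow 8, Dorne 12, Eskel 3, Farrow 2.
Adams: Arden 8, Brisco 2, Carrow 8, Dorne 11, Eskel 3, Farrow 3.
Dorne gets 12 under Webster and 11 under Adams.

12 and 11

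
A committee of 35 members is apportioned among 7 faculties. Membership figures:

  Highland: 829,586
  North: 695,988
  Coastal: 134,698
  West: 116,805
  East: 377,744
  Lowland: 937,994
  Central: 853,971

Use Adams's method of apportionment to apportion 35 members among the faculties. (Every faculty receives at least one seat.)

Standard divisor 3946786/35 ≈ 112765.314; standard quotas: Highland 7.357, North 6.172, Coastal 1.194, West 1.036, East 3.350, Lowland 8.318, Central 7.573.
Rounding up gives 8, 7, 2, 2, 4, 9, 8 = 40 seats, so the divisor must be adjusted.
With modified divisor 124000: modified quotas Highland 6.690, North 5.613, Coastal 1.086, West 0.942, East 3.046, Lowland 7.564, Central 6.887.
Rounding up: Highland 7, North 6, Coastal 2, West 1, East 4, Lowland 8, Central 7 (total 35).

Highland 7, North 6, Coastal 2, West 1, East 4, Lowland 8, Central 7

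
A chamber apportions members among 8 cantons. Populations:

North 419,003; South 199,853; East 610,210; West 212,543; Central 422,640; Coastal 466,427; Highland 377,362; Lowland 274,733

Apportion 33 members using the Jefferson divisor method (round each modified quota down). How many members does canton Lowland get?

Standard divisor 2982771/33 ≈ 90387; standard quotas: North 4.636, South 2.211, East 6.751, West 2.351, Central 4.676, Coastal 5.160, Highland 4.175, Lowland 3.040.
Rounding down gives 4, 2, 6, 2, 4, 5, 4, 3 = 30 seats, so the divisor must be adjusted.
With modified divisor 80800: modified quotas North 5.186, South 2.473, East 7.552, West 2.630, Central 5.231, Coastal 5.773, Highland 4.670, Lowland 3.400.
Rounding down: North 5, South 2, East 7, West 2, Central 5, Coastal 5, Highland 4, Lowland 3 (total 33).
Lowland receives 3.

3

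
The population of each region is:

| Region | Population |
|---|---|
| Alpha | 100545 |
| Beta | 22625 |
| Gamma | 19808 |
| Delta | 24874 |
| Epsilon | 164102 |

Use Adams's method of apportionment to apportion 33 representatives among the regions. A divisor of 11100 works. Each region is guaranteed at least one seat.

Alpha: 10, Beta: 3, Gamma: 2, Delta: 3, Epsilon: 15

With modified divisor 11100: modified quotas Alpha 9.058, Beta 2.038, Gamma 1.785, Delta 2.241, Epsilon 14.784.
Rounding up: Alpha 10, Beta 3, Gamma 2, Delta 3, Epsilon 15 (total 33).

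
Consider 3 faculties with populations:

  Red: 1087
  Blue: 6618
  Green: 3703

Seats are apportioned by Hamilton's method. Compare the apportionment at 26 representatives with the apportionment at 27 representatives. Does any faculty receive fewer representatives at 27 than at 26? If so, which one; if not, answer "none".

At 26 seats: Red 3, Blue 15, Green 8.
At 27 seats: Red 2, Blue 16, Green 9.
Red drops from 3 to 2.

Red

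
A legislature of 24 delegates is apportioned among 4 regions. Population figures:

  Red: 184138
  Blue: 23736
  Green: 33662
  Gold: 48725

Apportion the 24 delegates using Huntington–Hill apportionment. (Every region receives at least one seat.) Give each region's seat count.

With divisor 12296: modified quotas Red 14.975, Blue 1.930, Green 2.738, Gold 3.963.
Geometric-mean thresholds: Red √(14·15)=14.491, Blue √(1·2)=1.414, Green √(2·3)=2.449, Gold √(3·4)=3.464.
Each quota rounded against its threshold gives Red 15, Blue 2, Green 3, Gold 4 (total 24).

Red 15, Blue 2, Green 3, Gold 4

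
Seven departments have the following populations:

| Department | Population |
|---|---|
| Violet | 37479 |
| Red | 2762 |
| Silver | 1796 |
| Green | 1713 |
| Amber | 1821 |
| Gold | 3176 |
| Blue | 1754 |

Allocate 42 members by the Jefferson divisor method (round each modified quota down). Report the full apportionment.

Standard divisor 50501/42 ≈ 1202.405; standard quotas: Violet 31.170, Red 2.297, Silver 1.494, Green 1.425, Amber 1.514, Gold 2.641, Blue 1.459.
Rounding down gives 31, 2, 1, 1, 1, 2, 1 = 39 seats, so the divisor must be adjusted.
With modified divisor 1100: modified quotas Violet 34.072, Red 2.511, Silver 1.633, Green 1.557, Amber 1.655, Gold 2.887, Blue 1.595.
Rounding down: Violet 34, Red 2, Silver 1, Green 1, Amber 1, Gold 2, Blue 1 (total 42).

Violet=34; Red=2; Silver=1; Green=1; Amber=1; Gold=2; Blue=1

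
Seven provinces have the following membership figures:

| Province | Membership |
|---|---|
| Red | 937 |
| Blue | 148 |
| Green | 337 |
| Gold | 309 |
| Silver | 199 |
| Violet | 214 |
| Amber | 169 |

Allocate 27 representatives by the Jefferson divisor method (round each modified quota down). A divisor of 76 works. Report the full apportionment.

With modified divisor 76: modified quotas Red 12.329, Blue 1.947, Green 4.434, Gold 4.066, Silver 2.618, Violet 2.816, Amber 2.224.
Rounding down: Red 12, Blue 1, Green 4, Gold 4, Silver 2, Violet 2, Amber 2 (total 27).

Red 12, Blue 1, Green 4, Gold 4, Silver 2, Violet 2, Amber 2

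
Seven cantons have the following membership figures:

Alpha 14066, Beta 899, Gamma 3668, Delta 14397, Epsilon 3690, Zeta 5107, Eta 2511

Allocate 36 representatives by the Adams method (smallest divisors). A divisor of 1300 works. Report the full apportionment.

With modified divisor 1300: modified quotas Alpha 10.820, Beta 0.692, Gamma 2.822, Delta 11.075, Epsilon 2.838, Zeta 3.928, Eta 1.932.
Rounding up: Alpha 11, Beta 1, Gamma 3, Delta 12, Epsilon 3, Zeta 4, Eta 2 (total 36).

Alpha 11; Beta 1; Gamma 3; Delta 12; Epsilon 3; Zeta 4; Eta 2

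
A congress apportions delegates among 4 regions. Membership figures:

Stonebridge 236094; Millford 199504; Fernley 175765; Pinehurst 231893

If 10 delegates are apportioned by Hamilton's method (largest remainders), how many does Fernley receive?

2

Standard divisor: 843256 ÷ 10 ≈ 84325.6.
Standard quotas: Stonebridge 2.7998, Millford 2.3659, Fernley 2.0844, Pinehurst 2.7500.
Lower quotas: Stonebridge 2, Millford 2, Fernley 2, Pinehurst 2 (sum 8, leaving 2 seats).
Remainders in descending order: Stonebridge 0.7998, Pinehurst 0.7500, Millford 0.3659, Fernley 0.0844.
Largest remainders: Stonebridge, Pinehurst receive the extra seats.
Fernley receives 2.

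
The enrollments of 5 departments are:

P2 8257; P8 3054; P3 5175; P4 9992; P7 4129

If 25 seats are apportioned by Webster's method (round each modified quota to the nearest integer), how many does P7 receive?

Standard divisor 30607/25 ≈ 1224.28; standard quotas: P2 6.744, P8 2.495, P3 4.227, P4 8.162, P7 3.373.
Rounding to the nearest integer gives 7, 2, 4, 8, 3 = 24 seats, so the divisor must be adjusted.
With modified divisor 1200: modified quotas P2 6.881, P8 2.545, P3 4.312, P4 8.327, P7 3.441.
Rounding to the nearest integer: P2 7, P8 3, P3 4, P4 8, P7 3 (total 25).
P7 receives 3.

3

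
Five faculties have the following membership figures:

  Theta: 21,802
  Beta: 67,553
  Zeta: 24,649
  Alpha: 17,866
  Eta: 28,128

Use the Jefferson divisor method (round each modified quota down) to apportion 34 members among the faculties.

Standard divisor 159998/34 ≈ 4705.824; standard quotas: Theta 4.633, Beta 14.355, Zeta 5.238, Alpha 3.797, Eta 5.977.
Rounding down gives 4, 14, 5, 3, 5 = 31 seats, so the divisor must be adjusted.
With modified divisor 4400: modified quotas Theta 4.955, Beta 15.353, Zeta 5.602, Alpha 4.060, Eta 6.393.
Rounding down: Theta 4, Beta 15, Zeta 5, Alpha 4, Eta 6 (total 34).

Theta=4, Beta=15, Zeta=5, Alpha=4, Eta=6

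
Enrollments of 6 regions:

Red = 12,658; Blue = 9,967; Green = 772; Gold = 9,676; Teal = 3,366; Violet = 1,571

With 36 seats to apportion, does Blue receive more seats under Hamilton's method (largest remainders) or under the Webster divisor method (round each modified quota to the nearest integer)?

Webster

Hamilton: Red 12, Blue 9, Green 1, Gold 9, Teal 3, Violet 2.
Webster: Red 12, Blue 10, Green 1, Gold 9, Teal 3, Violet 1.
Blue gets 9 under Hamilton and 10 under Webster.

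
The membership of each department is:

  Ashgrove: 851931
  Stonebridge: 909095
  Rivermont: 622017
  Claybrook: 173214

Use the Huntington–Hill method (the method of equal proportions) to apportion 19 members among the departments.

Ashgrove 6; Stonebridge 7; Rivermont 5; Claybrook 1

With divisor 135272: modified quotas Ashgrove 6.298, Stonebridge 6.720, Rivermont 4.598, Claybrook 1.280.
Geometric-mean thresholds: Ashgrove √(6·7)=6.481, Stonebridge √(6·7)=6.481, Rivermont √(4·5)=4.472, Claybrook √(1·2)=1.414.
Each quota rounded against its threshold gives Ashgrove 6, Stonebridge 7, Rivermont 5, Claybrook 1 (total 19).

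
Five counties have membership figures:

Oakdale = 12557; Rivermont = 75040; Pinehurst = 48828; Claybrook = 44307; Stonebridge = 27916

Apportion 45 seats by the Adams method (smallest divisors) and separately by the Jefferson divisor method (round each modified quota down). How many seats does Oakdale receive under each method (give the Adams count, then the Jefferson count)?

3 and 2

Adams: Oakdale 3, Rivermont 16, Pinehurst 10, Claybrook 10, Stonebridge 6.
Jefferson: Oakdale 2, Rivermont 16, Pinehurst 11, Claybrook 10, Stonebridge 6.
Oakdale gets 3 under Adams and 2 under Jefferson.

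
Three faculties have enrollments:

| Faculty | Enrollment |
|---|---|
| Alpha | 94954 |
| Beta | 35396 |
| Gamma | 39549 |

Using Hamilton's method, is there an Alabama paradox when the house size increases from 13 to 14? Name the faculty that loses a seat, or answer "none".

At 13 seats: Alpha 7, Beta 3, Gamma 3.
At 14 seats: Alpha 8, Beta 3, Gamma 3.
No faculty's allocation decreased.

none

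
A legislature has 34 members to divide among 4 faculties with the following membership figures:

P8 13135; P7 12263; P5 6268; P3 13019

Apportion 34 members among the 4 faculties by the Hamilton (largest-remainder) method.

P8: 10; P7: 9; P5: 5; P3: 10

Standard divisor: 44685 ÷ 34 ≈ 1314.265.
Standard quotas: P8 9.9942, P7 9.3307, P5 4.7692, P3 9.9059.
Lower quotas: P8 9, P7 9, P5 4, P3 9 (sum 31, leaving 3 seats).
Remainders in descending order: P8 0.9942, P3 0.9059, P5 0.7692, P7 0.3307.
The surplus seats go to P8, P3, P5.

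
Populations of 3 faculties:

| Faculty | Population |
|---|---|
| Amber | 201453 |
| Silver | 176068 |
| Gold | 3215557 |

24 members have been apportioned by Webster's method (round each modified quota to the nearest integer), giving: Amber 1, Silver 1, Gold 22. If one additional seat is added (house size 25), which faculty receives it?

Priority for the next seat is population ÷ (current seats + 0.5).
Priorities: Amber 134302.000, Silver 117378.667, Gold 142913.644.
Highest priority: Gold.

Gold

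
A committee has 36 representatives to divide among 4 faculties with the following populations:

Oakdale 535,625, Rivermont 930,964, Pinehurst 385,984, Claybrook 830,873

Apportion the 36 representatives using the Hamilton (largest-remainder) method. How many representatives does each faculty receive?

The standard divisor is 2683446/36 ≈ 74540.167.
Standard quotas: Oakdale 7.1857, Rivermont 12.4894, Pinehurst 5.1782, Claybrook 11.1466.
Lower quotas: Oakdale 7, Rivermont 12, Pinehurst 5, Claybrook 11 (sum 35, leaving 1 seat).
Remainders in descending order: Rivermont 0.4894, Oakdale 0.1857, Pinehurst 0.1782, Claybrook 0.1466.
Largest remainder: Rivermont receives the extra seat.

Oakdale 7; Rivermont 13; Pinehurst 5; Claybrook 11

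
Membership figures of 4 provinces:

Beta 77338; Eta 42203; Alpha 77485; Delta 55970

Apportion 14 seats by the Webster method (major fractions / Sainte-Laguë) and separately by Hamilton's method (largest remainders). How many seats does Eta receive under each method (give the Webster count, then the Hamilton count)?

2 and 3

Webster: Beta 4, Eta 2, Alpha 5, Delta 3.
Hamilton: Beta 4, Eta 3, Alpha 4, Delta 3.
Eta gets 2 under Webster and 3 under Hamilton.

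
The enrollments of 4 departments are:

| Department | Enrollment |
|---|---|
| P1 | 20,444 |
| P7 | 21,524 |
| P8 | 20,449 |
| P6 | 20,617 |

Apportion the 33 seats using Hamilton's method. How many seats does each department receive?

Total 83034; standard divisor 83034/33 ≈ 2516.182.
Standard quotas: P1 8.1250, P7 8.5542, P8 8.1270, P6 8.1938.
Lower quotas: P1 8, P7 8, P8 8, P6 8 (sum 32, leaving 1 seat).
Remainders in descending order: P7 0.5542, P6 0.1938, P8 0.1270, P1 0.1250.
The surplus seat goes to P7.

P1 8, P7 9, P8 8, P6 8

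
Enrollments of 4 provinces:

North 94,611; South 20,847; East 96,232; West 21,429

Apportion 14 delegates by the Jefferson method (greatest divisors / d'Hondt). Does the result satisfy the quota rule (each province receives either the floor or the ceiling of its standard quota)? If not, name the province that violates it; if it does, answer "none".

none

Standard quotas: North 5.682, South 1.252, East 5.779, West 1.287.
Jefferson allocation: North 6, South 1, East 6, West 1.
Every allocation lies between the lower and upper quota.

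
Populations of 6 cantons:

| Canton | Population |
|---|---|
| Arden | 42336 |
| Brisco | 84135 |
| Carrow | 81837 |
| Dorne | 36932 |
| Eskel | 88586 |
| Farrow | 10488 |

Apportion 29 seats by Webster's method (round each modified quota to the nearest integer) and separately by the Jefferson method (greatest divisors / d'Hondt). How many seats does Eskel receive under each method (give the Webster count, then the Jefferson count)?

7 and 8

Webster: Arden 4, Brisco 7, Carrow 7, Dorne 3, Eskel 7, Farrow 1.
Jefferson: Arden 4, Brisco 7, Carrow 7, Dorne 3, Eskel 8, Farrow 0.
Eskel gets 7 under Webster and 8 under Jefferson.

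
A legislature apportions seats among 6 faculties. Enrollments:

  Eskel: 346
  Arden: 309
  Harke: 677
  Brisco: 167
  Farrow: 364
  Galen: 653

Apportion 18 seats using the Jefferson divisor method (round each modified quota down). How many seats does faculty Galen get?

5

Standard divisor 2516/18 ≈ 139.778; standard quotas: Eskel 2.475, Arden 2.211, Harke 4.843, Brisco 1.195, Farrow 2.604, Galen 4.672.
Rounding down gives 2, 2, 4, 1, 2, 4 = 15 seats, so the divisor must be adjusted.
With modified divisor 120: modified quotas Eskel 2.883, Arden 2.575, Harke 5.642, Brisco 1.392, Farrow 3.033, Galen 5.442.
Rounding down: Eskel 2, Arden 2, Harke 5, Brisco 1, Farrow 3, Galen 5 (total 18).
Galen receives 5.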